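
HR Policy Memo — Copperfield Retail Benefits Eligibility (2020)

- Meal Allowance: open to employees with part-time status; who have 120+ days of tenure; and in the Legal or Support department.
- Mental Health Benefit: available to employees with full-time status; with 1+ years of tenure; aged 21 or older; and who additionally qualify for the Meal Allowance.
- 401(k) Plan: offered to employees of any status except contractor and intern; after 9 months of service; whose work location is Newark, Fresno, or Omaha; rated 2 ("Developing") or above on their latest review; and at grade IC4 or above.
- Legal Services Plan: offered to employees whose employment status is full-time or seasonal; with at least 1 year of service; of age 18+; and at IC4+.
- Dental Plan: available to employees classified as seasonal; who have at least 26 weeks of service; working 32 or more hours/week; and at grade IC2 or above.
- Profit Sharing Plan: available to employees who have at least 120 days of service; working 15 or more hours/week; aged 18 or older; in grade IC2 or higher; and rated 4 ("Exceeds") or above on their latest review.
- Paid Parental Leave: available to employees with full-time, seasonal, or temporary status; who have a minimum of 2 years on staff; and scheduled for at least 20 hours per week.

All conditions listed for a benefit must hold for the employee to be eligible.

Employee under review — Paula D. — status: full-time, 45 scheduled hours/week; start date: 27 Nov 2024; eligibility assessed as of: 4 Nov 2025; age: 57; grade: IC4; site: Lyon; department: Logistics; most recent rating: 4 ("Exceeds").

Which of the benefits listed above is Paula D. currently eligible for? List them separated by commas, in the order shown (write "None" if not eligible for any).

Profit Sharing Plan

Service from 27 Nov 2024 to 4 Nov 2025: 342 days.
Meal Allowance — status full-time ✗ (requires part-time) → not eligible.
Mental Health Benefit — status full-time ✓; service 342 days < 1 year (≈365 days) ✗ → not eligible.
401(k) Plan — status full-time ✓ (not excluded); service 342 days ≥ 9 months (≈270 days) ✓; site Lyon ✗ (not Newark, Fresno, or Omaha) → not eligible.
Legal Services Plan — status full-time ✓; service 342 days < 1 year (≈365 days) ✗ → not eligible.
Dental Plan — status full-time ✗ (requires seasonal) → not eligible.
Profit Sharing Plan — service 342 days ≥ 120 days ✓; 45 hrs/wk ≥ 15 ✓; age 57 ≥ 18 ✓; grade IC4 ≥ IC2 ✓; rating 4 ≥ 4 ✓ → eligible.
Paid Parental Leave — status full-time ✓; service 342 days < 2 years (≈730 days) ✗ → not eligible.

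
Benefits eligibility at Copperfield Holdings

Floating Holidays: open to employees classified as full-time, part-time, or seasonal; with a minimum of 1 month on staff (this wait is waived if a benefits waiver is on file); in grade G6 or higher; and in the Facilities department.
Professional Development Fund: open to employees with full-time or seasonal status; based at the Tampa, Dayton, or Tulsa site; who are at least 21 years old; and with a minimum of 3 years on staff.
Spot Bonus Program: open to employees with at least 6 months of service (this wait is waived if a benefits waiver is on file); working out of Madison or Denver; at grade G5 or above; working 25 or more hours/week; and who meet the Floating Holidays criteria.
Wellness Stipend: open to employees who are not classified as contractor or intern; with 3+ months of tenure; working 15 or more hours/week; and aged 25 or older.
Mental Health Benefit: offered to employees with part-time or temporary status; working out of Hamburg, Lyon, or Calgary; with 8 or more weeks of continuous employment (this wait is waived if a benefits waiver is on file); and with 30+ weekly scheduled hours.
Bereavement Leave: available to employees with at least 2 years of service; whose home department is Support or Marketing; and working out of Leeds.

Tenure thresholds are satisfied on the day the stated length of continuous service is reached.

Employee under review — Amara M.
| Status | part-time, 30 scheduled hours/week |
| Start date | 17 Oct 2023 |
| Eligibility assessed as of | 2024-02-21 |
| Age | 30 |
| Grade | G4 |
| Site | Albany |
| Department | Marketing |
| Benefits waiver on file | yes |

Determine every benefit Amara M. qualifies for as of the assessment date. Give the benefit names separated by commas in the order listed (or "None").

Service from 17 Oct 2023 to 2024-02-21: 127 days.
Floating Holidays — status part-time ✓; benefits waiver on file ✓; grade G4 < G6 ✗ → not eligible.
Professional Development Fund — status part-time ✗ (requires full-time or seasonal) → not eligible.
Spot Bonus Program — benefits waiver on file ✓; site Albany ✗ (not Madison or Denver) → not eligible.
Wellness Stipend — status part-time ✓ (not excluded); service 127 days ≥ 3 months (≈90 days) ✓; 30 hrs/wk ≥ 15 ✓; age 30 ≥ 25 ✓ → eligible.
Mental Health Benefit — status part-time ✓; site Albany ✗ (not Hamburg, Lyon, or Calgary) → not eligible.
Bereavement Leave — service 127 days < 2 years (≈730 days) ✗ → not eligible.

Wellness Stipend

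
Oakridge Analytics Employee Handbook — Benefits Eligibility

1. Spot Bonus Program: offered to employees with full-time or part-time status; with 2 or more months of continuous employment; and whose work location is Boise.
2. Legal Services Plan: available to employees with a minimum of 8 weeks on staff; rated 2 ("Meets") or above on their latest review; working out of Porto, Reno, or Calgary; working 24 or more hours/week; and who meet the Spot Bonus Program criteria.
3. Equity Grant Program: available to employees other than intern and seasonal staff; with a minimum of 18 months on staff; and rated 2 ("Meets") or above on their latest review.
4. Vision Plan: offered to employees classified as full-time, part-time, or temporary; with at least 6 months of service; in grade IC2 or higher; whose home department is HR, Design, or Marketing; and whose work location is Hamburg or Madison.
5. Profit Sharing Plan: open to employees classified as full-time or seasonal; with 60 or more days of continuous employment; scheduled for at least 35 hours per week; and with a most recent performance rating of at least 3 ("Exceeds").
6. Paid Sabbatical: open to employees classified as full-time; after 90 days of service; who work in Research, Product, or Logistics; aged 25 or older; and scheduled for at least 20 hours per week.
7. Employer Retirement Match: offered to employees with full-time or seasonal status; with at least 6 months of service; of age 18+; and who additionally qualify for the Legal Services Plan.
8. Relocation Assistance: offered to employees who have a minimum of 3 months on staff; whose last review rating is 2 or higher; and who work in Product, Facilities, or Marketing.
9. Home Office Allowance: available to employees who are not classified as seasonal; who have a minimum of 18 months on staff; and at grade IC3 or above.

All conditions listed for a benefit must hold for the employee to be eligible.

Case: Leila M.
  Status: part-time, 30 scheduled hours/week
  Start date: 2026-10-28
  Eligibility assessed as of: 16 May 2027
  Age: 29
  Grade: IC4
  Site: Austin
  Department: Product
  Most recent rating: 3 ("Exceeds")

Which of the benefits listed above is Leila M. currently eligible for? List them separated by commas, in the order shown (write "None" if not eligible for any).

Service from 2026-10-28 to 16 May 2027: 200 days.
Spot Bonus Program — status part-time ✓; service 200 days ≥ 2 months (≈60 days) ✓; site Austin ✗ (not Boise) → not eligible.
Legal Services Plan — service 200 days ≥ 8 weeks (≈56 days) ✓; rating 3 ≥ 2 ✓; site Austin ✗ (not Porto, Reno, or Calgary) → not eligible.
Equity Grant Program — status part-time ✓ (not excluded); service 200 days < 18 months (≈540 days) ✗ → not eligible.
Vision Plan — status part-time ✓; service 200 days ≥ 6 months (≈180 days) ✓; grade IC4 ≥ IC2 ✓; dept Product ✗ → not eligible.
Profit Sharing Plan — status part-time ✗ (requires full-time or seasonal) → not eligible.
Paid Sabbatical — status part-time ✗ (requires full-time) → not eligible.
Employer Retirement Match — status part-time ✗ (requires full-time or seasonal) → not eligible.
Relocation Assistance — service 200 days ≥ 3 months (≈90 days) ✓; rating 3 ≥ 2 ✓; dept Product ✓ → eligible.
Home Office Allowance — status part-time ✓ (not excluded); service 200 days < 18 months (≈540 days) ✗ → not eligible.

Relocation Assistance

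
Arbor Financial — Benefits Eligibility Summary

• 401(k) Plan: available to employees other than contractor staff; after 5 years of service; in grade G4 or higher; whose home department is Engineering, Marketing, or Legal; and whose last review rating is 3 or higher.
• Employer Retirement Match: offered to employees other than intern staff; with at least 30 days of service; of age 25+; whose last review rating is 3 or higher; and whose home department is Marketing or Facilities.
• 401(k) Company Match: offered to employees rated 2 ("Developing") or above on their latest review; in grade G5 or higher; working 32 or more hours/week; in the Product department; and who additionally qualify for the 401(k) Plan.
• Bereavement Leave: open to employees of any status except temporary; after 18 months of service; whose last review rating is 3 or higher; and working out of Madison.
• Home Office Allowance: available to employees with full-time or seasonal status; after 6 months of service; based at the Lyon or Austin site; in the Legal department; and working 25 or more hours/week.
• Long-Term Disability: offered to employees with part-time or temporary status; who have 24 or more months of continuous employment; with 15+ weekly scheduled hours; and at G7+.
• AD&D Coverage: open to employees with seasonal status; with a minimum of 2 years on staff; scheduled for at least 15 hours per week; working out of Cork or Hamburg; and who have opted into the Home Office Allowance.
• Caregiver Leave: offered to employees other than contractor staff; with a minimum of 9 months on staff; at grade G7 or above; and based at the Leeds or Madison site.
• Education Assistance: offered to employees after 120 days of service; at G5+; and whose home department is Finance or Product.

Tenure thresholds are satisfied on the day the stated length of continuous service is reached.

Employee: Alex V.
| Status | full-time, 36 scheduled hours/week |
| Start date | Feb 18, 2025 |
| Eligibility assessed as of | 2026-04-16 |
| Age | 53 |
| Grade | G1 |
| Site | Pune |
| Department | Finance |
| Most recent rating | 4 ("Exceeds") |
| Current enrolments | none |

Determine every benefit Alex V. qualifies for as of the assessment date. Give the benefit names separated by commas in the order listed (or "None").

None

Service from Feb 18, 2025 to 2026-04-16: 422 days.
401(k) Plan — status full-time ✓ (not excluded); service 422 days < 5 years (≈1825 days) ✗ → not eligible.
Employer Retirement Match — status full-time ✓ (not excluded); service 422 days ≥ 30 days ✓; age 53 ≥ 25 ✓; rating 4 ≥ 3 ✓; dept Finance ✗ → not eligible.
401(k) Company Match — rating 4 ≥ 2 ✓; grade G1 < G5 ✗ → not eligible.
Bereavement Leave — status full-time ✓ (not excluded); service 422 days < 18 months (≈540 days) ✗ → not eligible.
Home Office Allowance — status full-time ✓; service 422 days ≥ 6 months (≈180 days) ✓; site Pune ✗ (not Lyon or Austin) → not eligible.
Long-Term Disability — status full-time ✗ (requires part-time or temporary) → not eligible.
AD&D Coverage — status full-time ✗ (requires seasonal) → not eligible.
Caregiver Leave — status full-time ✓ (not excluded); service 422 days ≥ 9 months (≈270 days) ✓; grade G1 < G7 ✗ → not eligible.
Education Assistance — service 422 days ≥ 120 days ✓; grade G1 < G5 ✗ → not eligible.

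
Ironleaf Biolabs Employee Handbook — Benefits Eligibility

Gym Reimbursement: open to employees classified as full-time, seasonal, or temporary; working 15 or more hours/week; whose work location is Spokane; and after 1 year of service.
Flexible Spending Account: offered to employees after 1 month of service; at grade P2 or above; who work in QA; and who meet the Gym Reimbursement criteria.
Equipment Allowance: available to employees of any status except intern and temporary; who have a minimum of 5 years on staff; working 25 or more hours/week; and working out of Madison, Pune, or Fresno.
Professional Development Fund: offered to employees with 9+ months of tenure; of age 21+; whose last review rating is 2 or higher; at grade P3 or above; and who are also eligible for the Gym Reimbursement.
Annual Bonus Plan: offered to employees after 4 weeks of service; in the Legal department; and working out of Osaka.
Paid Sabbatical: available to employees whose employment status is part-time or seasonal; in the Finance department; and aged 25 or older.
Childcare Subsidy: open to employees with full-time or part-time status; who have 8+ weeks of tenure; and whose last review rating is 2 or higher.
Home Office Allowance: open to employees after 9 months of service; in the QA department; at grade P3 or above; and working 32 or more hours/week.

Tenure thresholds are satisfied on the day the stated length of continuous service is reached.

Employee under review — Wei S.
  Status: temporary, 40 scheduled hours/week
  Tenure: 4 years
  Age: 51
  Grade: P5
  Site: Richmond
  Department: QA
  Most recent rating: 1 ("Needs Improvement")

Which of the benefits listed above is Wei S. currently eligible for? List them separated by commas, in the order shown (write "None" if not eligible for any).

Home Office Allowance

Gym Reimbursement — status temporary ✓; 40 hrs/wk ≥ 15 ✓; site Richmond ✗ (not Spokane) → not eligible.
Flexible Spending Account — service 4 years ≥ 1 month (≈30 days) ✓; grade P5 ≥ P2 ✓; dept QA ✓; not eligible for Gym Reimbursement ✗ → not eligible.
Equipment Allowance — status temporary ✗ (excluded) → not eligible.
Professional Development Fund — service 4 years ≥ 9 months (≈270 days) ✓; age 51 ≥ 21 ✓; rating 1 < 2 ✗ → not eligible.
Annual Bonus Plan — service 4 years ≥ 4 weeks (≈28 days) ✓; dept QA ✗ → not eligible.
Paid Sabbatical — status temporary ✗ (requires part-time or seasonal) → not eligible.
Childcare Subsidy — status temporary ✗ (requires full-time or part-time) → not eligible.
Home Office Allowance — service 4 years ≥ 9 months (≈270 days) ✓; dept QA ✓; grade P5 ≥ P3 ✓; 40 hrs/wk ≥ 32 ✓ → eligible.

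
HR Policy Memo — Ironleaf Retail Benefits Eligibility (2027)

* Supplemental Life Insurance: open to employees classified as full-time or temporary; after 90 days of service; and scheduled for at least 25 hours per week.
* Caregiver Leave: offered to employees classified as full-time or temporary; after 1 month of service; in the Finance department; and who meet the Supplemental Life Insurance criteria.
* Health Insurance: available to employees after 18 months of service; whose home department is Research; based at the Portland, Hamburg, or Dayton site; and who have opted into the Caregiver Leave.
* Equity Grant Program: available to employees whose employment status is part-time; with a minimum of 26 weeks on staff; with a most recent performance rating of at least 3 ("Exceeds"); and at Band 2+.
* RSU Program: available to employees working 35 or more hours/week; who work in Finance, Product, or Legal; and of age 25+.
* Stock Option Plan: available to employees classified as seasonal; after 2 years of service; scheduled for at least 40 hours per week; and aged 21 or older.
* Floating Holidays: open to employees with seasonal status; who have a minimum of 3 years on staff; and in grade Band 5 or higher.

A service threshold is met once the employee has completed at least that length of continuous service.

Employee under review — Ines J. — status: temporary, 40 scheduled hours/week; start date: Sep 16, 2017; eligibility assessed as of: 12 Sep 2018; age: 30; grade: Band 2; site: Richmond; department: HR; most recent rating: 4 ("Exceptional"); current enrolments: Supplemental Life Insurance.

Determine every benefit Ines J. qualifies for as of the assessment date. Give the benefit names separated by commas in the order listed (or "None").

Service from Sep 16, 2017 to 12 Sep 2018: 361 days.
Supplemental Life Insurance — status temporary ✓; service 361 days ≥ 90 days ✓; 40 hrs/wk ≥ 25 ✓ → eligible.
Caregiver Leave — status temporary ✓; service 361 days ≥ 1 month (≈30 days) ✓; dept HR ✗ → not eligible.
Health Insurance — service 361 days < 18 months (≈540 days) ✗ → not eligible.
Equity Grant Program — status temporary ✗ (requires part-time) → not eligible.
RSU Program — 40 hrs/wk ≥ 35 ✓; dept HR ✗ → not eligible.
Stock Option Plan — status temporary ✗ (requires seasonal) → not eligible.
Floating Holidays — status temporary ✗ (requires seasonal) → not eligible.

Supplemental Life Insurance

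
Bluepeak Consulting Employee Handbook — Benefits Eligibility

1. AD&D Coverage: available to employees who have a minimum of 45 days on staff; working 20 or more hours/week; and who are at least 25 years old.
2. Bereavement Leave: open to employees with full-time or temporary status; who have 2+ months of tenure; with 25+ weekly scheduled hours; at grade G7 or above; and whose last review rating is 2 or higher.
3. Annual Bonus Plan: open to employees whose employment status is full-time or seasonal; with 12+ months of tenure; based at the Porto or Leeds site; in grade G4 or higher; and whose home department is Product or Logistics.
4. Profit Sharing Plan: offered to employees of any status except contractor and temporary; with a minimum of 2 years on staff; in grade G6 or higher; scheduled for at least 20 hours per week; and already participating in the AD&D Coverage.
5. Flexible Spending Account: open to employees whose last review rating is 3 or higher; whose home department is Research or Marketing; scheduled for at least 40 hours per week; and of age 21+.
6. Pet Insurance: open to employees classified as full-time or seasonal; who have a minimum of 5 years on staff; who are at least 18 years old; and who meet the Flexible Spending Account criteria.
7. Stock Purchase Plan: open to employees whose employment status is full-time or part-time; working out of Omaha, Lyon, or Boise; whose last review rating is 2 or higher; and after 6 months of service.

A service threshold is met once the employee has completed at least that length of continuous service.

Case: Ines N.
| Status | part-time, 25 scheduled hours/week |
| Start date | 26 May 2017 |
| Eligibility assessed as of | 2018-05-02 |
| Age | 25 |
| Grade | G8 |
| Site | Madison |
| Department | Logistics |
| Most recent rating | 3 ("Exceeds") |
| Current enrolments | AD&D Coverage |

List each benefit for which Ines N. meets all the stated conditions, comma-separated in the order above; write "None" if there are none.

Service from 26 May 2017 to 2018-05-02: 341 days.
AD&D Coverage — service 341 days ≥ 45 days ✓; 25 hrs/wk ≥ 20 ✓; age 25 ≥ 25 ✓ → eligible.
Bereavement Leave — status part-time ✗ (requires full-time or temporary) → not eligible.
Annual Bonus Plan — status part-time ✗ (requires full-time or seasonal) → not eligible.
Profit Sharing Plan — status part-time ✓ (not excluded); service 341 days < 2 years (≈730 days) ✗ → not eligible.
Flexible Spending Account — rating 3 ≥ 3 ✓; dept Logistics ✗ → not eligible.
Pet Insurance — status part-time ✗ (requires full-time or seasonal) → not eligible.
Stock Purchase Plan — status part-time ✓; site Madison ✗ (not Omaha, Lyon, or Boise) → not eligible.

AD&D Coverage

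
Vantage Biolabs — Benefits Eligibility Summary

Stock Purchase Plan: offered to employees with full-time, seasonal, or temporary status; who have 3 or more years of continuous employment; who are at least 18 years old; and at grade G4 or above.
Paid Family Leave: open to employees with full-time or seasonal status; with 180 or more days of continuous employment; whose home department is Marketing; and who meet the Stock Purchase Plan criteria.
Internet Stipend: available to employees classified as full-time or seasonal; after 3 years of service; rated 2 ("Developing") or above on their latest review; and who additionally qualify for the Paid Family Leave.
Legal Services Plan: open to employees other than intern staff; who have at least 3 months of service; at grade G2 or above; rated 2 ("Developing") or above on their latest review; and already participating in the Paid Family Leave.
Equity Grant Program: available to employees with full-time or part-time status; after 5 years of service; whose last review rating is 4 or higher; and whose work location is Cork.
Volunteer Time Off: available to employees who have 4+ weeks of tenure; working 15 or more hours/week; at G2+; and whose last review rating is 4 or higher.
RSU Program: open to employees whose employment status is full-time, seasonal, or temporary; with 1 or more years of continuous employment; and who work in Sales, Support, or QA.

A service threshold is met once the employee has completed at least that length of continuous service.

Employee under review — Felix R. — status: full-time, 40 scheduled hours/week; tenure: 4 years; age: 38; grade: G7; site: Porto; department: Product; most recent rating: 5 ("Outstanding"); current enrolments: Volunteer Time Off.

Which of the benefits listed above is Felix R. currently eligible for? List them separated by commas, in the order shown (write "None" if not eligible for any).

Stock Purchase Plan — status full-time ✓; service 4 years ≥ 3 years ✓; age 38 ≥ 18 ✓; grade G7 ≥ G4 ✓ → eligible.
Paid Family Leave — status full-time ✓; service 4 years ≥ 180 days ✓; dept Product ✗ → not eligible.
Internet Stipend — status full-time ✓; service 4 years ≥ 3 years ✓; rating 5 ≥ 2 ✓; not eligible for Paid Family Leave ✗ → not eligible.
Legal Services Plan — status full-time ✓ (not excluded); service 4 years ≥ 3 months (≈90 days) ✓; grade G7 ≥ G2 ✓; rating 5 ≥ 2 ✓; not enrolled in Paid Family Leave ✗ → not eligible.
Equity Grant Program — status full-time ✓; service 4 years < 5 years ✗ → not eligible.
Volunteer Time Off — service 4 years ≥ 4 weeks (≈28 days) ✓; 40 hrs/wk ≥ 15 ✓; grade G7 ≥ G2 ✓; rating 5 ≥ 4 ✓ → eligible.
RSU Program — status full-time ✓; service 4 years ≥ 1 year ✓; dept Product ✗ → not eligible.

Stock Purchase Plan, Volunteer Time Off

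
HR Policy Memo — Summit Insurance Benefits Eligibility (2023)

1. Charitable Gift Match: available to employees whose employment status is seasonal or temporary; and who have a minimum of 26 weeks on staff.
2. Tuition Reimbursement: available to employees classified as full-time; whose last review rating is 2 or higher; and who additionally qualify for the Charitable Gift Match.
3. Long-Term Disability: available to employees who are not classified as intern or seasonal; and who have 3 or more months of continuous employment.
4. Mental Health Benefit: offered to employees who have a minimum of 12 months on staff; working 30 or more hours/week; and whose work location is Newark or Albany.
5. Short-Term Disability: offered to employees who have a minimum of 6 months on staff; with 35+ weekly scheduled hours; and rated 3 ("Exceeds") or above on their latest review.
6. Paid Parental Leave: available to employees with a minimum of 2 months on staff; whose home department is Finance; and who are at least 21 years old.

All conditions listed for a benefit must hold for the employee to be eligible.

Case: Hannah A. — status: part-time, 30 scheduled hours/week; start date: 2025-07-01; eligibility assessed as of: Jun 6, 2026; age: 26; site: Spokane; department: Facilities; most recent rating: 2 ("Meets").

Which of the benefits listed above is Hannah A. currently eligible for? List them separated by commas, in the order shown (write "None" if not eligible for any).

Long-Term Disability

Service from 2025-07-01 to Jun 6, 2026: 340 days.
Charitable Gift Match — status part-time ✗ (requires seasonal or temporary) → not eligible.
Tuition Reimbursement — status part-time ✗ (requires full-time) → not eligible.
Long-Term Disability — status part-time ✓ (not excluded); service 340 days ≥ 3 months (≈90 days) ✓ → eligible.
Mental Health Benefit — service 340 days < 12 months (≈360 days) ✗ → not eligible.
Short-Term Disability — service 340 days ≥ 6 months (≈180 days) ✓; 30 hrs/wk < 35 ✗ → not eligible.
Paid Parental Leave — service 340 days ≥ 2 months (≈60 days) ✓; dept Facilities ✗ → not eligible.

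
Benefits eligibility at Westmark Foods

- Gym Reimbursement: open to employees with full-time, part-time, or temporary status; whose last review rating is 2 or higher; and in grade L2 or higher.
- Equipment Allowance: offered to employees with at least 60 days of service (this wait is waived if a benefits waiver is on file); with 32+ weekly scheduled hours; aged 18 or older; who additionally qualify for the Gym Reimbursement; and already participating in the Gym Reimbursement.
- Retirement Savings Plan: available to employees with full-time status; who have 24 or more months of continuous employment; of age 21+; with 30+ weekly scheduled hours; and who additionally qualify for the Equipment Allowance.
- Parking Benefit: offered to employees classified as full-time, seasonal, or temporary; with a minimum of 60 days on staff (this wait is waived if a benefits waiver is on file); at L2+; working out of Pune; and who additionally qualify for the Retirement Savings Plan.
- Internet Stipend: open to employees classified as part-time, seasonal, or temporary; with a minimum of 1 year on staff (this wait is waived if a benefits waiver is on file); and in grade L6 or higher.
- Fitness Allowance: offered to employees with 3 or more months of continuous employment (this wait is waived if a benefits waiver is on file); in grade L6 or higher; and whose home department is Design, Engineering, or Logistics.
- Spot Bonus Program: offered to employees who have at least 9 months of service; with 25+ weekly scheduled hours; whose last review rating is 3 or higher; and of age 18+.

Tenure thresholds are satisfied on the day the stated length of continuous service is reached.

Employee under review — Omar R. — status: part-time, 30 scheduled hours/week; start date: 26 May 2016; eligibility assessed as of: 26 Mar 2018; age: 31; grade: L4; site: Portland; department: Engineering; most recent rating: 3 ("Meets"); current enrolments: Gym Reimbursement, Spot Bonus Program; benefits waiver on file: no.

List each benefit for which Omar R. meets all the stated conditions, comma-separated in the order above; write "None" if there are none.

Gym Reimbursement, Spot Bonus Program

Service from 26 May 2016 to 26 Mar 2018: 669 days.
Gym Reimbursement — status part-time ✓; rating 3 ≥ 2 ✓; grade L4 ≥ L2 ✓ → eligible.
Equipment Allowance — no waiver, service 669 days ≥ 60 days ✓; 30 hrs/wk < 32 ✗ → not eligible.
Retirement Savings Plan — status part-time ✗ (requires full-time) → not eligible.
Parking Benefit — status part-time ✗ (requires full-time, seasonal, or temporary) → not eligible.
Internet Stipend — status part-time ✓; no waiver, service 669 days ≥ 1 year (≈365 days) ✓; grade L4 < L6 ✗ → not eligible.
Fitness Allowance — no waiver, service 669 days ≥ 3 months (≈90 days) ✓; grade L4 < L6 ✗ → not eligible.
Spot Bonus Program — service 669 days ≥ 9 months (≈270 days) ✓; 30 hrs/wk ≥ 25 ✓; rating 3 ≥ 3 ✓; age 31 ≥ 18 ✓ → eligible.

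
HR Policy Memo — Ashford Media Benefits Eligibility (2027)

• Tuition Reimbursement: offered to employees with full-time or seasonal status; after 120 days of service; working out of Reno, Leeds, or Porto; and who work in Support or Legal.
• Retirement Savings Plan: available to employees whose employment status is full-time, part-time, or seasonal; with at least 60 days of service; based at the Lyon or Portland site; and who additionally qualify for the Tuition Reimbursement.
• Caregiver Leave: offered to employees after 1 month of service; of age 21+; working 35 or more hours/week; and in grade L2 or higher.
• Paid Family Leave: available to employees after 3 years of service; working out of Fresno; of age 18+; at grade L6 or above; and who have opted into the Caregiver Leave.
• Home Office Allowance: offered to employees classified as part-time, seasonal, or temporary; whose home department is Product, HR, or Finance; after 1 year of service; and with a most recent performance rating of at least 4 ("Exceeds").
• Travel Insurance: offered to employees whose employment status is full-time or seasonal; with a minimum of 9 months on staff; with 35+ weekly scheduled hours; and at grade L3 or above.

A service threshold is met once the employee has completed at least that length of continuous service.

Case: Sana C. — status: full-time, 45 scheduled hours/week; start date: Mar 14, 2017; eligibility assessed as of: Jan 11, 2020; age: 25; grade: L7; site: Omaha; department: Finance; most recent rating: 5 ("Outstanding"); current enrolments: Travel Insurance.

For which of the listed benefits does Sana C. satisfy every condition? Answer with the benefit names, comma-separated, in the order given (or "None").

Service from Mar 14, 2017 to Jan 11, 2020: 1033 days.
Tuition Reimbursement — status full-time ✓; service 1033 days ≥ 120 days ✓; site Omaha ✗ (not Reno, Leeds, or Porto) → not eligible.
Retirement Savings Plan — status full-time ✓; service 1033 days ≥ 60 days ✓; site Omaha ✗ (not Lyon or Portland) → not eligible.
Caregiver Leave — service 1033 days ≥ 1 month (≈30 days) ✓; age 25 ≥ 21 ✓; 45 hrs/wk ≥ 35 ✓; grade L7 ≥ L2 ✓ → eligible.
Paid Family Leave — service 1033 days < 3 years (≈1095 days) ✗ → not eligible.
Home Office Allowance — status full-time ✗ (requires part-time, seasonal, or temporary) → not eligible.
Travel Insurance — status full-time ✓; service 1033 days ≥ 9 months (≈270 days) ✓; 45 hrs/wk ≥ 35 ✓; grade L7 ≥ L3 ✓ → eligible.

Caregiver Leave, Travel Insurance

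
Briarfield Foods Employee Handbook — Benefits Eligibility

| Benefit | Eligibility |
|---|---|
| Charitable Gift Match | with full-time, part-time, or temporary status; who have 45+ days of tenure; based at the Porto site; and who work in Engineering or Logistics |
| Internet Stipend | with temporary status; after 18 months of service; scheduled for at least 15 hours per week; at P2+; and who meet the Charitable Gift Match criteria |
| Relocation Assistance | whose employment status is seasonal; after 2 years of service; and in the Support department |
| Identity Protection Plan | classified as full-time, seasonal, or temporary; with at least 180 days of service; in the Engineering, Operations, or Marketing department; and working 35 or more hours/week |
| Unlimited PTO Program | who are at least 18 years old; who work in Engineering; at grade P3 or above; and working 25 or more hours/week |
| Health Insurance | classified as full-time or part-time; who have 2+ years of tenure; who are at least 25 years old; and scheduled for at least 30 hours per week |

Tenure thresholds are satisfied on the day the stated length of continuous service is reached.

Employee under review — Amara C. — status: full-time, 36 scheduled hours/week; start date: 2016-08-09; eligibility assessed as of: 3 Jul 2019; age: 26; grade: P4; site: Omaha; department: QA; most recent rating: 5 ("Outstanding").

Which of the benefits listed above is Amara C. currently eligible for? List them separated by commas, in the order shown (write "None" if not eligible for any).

Health Insurance

Service from 2016-08-09 to 3 Jul 2019: 1058 days.
Charitable Gift Match — status full-time ✓; service 1058 days ≥ 45 days ✓; site Omaha ✗ (not Porto) → not eligible.
Internet Stipend — status full-time ✗ (requires temporary) → not eligible.
Relocation Assistance — status full-time ✗ (requires seasonal) → not eligible.
Identity Protection Plan — status full-time ✓; service 1058 days ≥ 180 days ✓; dept QA ✗ → not eligible.
Unlimited PTO Program — age 26 ≥ 18 ✓; dept QA ✗ → not eligible.
Health Insurance — status full-time ✓; service 1058 days ≥ 2 years (≈730 days) ✓; age 26 ≥ 25 ✓; 36 hrs/wk ≥ 30 ✓ → eligible.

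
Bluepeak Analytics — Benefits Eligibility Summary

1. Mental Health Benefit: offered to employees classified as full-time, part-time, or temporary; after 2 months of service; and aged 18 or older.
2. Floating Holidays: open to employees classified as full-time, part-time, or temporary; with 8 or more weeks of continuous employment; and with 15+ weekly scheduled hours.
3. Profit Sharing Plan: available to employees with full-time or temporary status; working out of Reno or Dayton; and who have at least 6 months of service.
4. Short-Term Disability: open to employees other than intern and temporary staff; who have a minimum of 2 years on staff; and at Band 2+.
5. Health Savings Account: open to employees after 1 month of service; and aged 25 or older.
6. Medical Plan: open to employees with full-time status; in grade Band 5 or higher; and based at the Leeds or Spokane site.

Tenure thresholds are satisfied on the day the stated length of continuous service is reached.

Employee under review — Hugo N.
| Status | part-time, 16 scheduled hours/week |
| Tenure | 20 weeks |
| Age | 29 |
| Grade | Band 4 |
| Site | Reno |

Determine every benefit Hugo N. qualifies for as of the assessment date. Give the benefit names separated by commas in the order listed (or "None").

Mental Health Benefit, Floating Holidays, Health Savings Account

Mental Health Benefit — status part-time ✓; service 20 weeks ≥ 2 months (≈60 days) ✓; age 29 ≥ 18 ✓ → eligible.
Floating Holidays — status part-time ✓; service 20 weeks ≥ 8 weeks ✓; 16 hrs/wk ≥ 15 ✓ → eligible.
Profit Sharing Plan — status part-time ✗ (requires full-time or temporary) → not eligible.
Short-Term Disability — status part-time ✓ (not excluded); service 20 weeks < 2 years (≈730 days) ✗ → not eligible.
Health Savings Account — service 20 weeks ≥ 1 month (≈30 days) ✓; age 29 ≥ 25 ✓ → eligible.
Medical Plan — status part-time ✗ (requires full-time) → not eligible.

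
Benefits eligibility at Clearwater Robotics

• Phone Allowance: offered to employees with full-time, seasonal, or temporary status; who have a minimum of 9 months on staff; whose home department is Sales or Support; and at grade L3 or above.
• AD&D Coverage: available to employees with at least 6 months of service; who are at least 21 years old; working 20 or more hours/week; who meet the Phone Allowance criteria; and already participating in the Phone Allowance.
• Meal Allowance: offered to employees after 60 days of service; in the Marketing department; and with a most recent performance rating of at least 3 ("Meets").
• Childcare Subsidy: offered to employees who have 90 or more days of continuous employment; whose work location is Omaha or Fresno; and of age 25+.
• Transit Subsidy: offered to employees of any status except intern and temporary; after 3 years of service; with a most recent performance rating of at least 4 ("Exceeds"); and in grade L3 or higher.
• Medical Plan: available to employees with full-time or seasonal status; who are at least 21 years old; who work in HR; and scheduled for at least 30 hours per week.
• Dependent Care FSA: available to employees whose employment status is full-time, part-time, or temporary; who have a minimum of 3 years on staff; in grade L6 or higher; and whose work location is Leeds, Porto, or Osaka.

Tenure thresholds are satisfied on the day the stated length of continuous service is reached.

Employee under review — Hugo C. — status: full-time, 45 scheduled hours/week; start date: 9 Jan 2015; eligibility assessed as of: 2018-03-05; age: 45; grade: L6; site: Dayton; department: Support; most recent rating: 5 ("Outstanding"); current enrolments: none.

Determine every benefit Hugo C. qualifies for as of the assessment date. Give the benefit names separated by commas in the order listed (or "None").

Phone Allowance, Transit Subsidy

Service from 9 Jan 2015 to 2018-03-05: 1151 days.
Phone Allowance — status full-time ✓; service 1151 days ≥ 9 months (≈270 days) ✓; dept Support ✓; grade L6 ≥ L3 ✓ → eligible.
AD&D Coverage — service 1151 days ≥ 6 months (≈180 days) ✓; age 45 ≥ 21 ✓; 45 hrs/wk ≥ 20 ✓; eligible for Phone Allowance ✓; not enrolled in Phone Allowance ✗ → not eligible.
Meal Allowance — service 1151 days ≥ 60 days ✓; dept Support ✗ → not eligible.
Childcare Subsidy — service 1151 days ≥ 90 days ✓; site Dayton ✗ (not Omaha or Fresno) → not eligible.
Transit Subsidy — status full-time ✓ (not excluded); service 1151 days ≥ 3 years (≈1095 days) ✓; rating 5 ≥ 4 ✓; grade L6 ≥ L3 ✓ → eligible.
Medical Plan — status full-time ✓; age 45 ≥ 21 ✓; dept Support ✗ → not eligible.
Dependent Care FSA — status full-time ✓; service 1151 days ≥ 3 years (≈1095 days) ✓; grade L6 ≥ L6 ✓; site Dayton ✗ (not Leeds, Porto, or Osaka) → not eligible.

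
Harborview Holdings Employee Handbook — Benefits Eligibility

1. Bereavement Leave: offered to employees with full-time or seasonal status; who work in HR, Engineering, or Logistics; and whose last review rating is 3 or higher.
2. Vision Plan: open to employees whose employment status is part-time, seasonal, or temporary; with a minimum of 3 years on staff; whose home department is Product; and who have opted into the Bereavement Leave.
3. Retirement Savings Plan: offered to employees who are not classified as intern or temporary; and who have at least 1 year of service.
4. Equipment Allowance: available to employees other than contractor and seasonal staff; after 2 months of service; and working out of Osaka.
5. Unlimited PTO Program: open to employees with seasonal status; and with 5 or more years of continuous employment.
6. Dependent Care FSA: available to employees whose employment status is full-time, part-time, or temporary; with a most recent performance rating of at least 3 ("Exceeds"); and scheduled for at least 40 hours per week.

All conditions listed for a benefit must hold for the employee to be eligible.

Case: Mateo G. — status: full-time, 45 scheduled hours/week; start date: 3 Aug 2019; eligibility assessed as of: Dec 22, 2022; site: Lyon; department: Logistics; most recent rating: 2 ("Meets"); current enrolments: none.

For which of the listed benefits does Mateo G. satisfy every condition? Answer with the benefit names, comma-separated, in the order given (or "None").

Retirement Savings Plan

Service from 3 Aug 2019 to Dec 22, 2022: 1237 days.
Bereavement Leave — status full-time ✓; dept Logistics ✓; rating 2 < 3 ✗ → not eligible.
Vision Plan — status full-time ✗ (requires part-time, seasonal, or temporary) → not eligible.
Retirement Savings Plan — status full-time ✓ (not excluded); service 1237 days ≥ 1 year (≈365 days) ✓ → eligible.
Equipment Allowance — status full-time ✓ (not excluded); service 1237 days ≥ 2 months (≈60 days) ✓; site Lyon ✗ (not Osaka) → not eligible.
Unlimited PTO Program — status full-time ✗ (requires seasonal) → not eligible.
Dependent Care FSA — status full-time ✓; rating 2 < 3 ✗ → not eligible.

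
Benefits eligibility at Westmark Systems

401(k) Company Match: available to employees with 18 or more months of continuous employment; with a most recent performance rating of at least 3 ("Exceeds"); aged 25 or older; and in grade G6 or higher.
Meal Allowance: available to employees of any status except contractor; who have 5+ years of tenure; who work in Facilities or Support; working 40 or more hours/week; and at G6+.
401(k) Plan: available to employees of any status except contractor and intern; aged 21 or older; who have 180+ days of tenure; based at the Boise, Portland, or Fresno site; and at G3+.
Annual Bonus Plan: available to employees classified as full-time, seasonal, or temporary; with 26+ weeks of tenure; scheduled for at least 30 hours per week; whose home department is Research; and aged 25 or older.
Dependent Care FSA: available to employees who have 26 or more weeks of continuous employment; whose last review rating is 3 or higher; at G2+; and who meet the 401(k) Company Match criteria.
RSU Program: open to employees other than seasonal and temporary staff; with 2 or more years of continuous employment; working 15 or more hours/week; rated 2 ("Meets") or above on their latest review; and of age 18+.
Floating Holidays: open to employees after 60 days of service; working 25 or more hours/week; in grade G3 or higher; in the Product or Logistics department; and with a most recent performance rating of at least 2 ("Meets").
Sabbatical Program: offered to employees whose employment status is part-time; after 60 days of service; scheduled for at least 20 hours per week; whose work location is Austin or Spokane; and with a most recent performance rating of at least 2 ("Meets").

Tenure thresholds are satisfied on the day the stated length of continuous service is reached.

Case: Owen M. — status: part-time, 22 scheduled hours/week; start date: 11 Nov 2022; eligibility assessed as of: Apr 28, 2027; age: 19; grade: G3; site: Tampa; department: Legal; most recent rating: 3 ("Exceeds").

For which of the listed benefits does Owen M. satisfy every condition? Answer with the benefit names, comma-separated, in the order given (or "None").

Service from 11 Nov 2022 to Apr 28, 2027: 1629 days.
401(k) Company Match — service 1629 days ≥ 18 months (≈540 days) ✓; rating 3 ≥ 3 ✓; age 19 < 25 ✗ → not eligible.
Meal Allowance — status part-time ✓ (not excluded); service 1629 days < 5 years (≈1825 days) ✗ → not eligible.
401(k) Plan — status part-time ✓ (not excluded); age 19 < 21 ✗ → not eligible.
Annual Bonus Plan — status part-time ✗ (requires full-time, seasonal, or temporary) → not eligible.
Dependent Care FSA — service 1629 days ≥ 26 weeks (≈182 days) ✓; rating 3 ≥ 3 ✓; grade G3 ≥ G2 ✓; not eligible for 401(k) Company Match ✗ → not eligible.
RSU Program — status part-time ✓ (not excluded); service 1629 days ≥ 2 years (≈730 days) ✓; 22 hrs/wk ≥ 15 ✓; rating 3 ≥ 2 ✓; age 19 ≥ 18 ✓ → eligible.
Floating Holidays — service 1629 days ≥ 60 days ✓; 22 hrs/wk < 25 ✗ → not eligible.
Sabbatical Program — status part-time ✓; service 1629 days ≥ 60 days ✓; 22 hrs/wk ≥ 20 ✓; site Tampa ✗ (not Austin or Spokane) → not eligible.

RSU Program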